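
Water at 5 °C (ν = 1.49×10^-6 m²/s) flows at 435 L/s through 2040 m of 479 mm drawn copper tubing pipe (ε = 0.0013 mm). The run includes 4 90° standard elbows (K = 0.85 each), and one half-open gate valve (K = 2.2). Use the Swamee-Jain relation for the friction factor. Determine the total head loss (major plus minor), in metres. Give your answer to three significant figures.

V = 4Q/(πD²) = 2.414 m/s; V²/2g = 0.2970 m
Re = 7.76×10^5, ε/D = 2.71×10^-6 → f = 0.01218 (Swamee-Jain)
Major: h_f = f(L/D)·V²/2g = 0.01218·4259·0.2970 = 15.40 m
Minor: ΣK = 5.60; h_m = ΣK·V²/2g = 1.663 m
Total H_L = 15.40 + 1.663 = 17.07 m

H_L ≈ 17.1 m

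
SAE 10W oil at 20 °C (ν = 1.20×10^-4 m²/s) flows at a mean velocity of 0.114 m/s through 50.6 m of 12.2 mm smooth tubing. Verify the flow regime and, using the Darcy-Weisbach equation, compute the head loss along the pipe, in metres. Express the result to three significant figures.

h_f ≈ 15.2 m

Re = VD/ν = 0.114·0.01220/1.20×10^-4 = 11.6 → laminar (Re < 2300)
f = 64/Re = 5.522
h_f = f(L/D)V²/(2g) = 5.522·(50.6/0.01220)·0.114²/(2·9.81) = 15.17 m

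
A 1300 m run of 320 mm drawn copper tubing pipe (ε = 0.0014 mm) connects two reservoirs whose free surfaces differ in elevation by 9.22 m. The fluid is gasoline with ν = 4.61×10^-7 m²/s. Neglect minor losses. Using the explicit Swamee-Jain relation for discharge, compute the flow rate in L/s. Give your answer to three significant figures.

Q ≈ 161 L/s

Swamee-Jain (Type II): Q = -0.965·√(gD⁵h_f/L)·ln[ε/(3.7D) + √(3.17ν²L/(gD³h_f))]
√(gD⁵h_f/L) = √(9.81·0.320⁵·9.22/1300) = 0.01528
ε/(3.7D) = 1.18×10^-6; √(3.17ν²L/(gD³h_f)) = 1.72×10^-5
Q = -0.965·0.01528·ln(1.837×10^-5) = 0.1608 m³/s
Check: V = 2.00 m/s, Re = 1.39×10^6, f = 0.01113, h_f = 9.21 m ≈ 9.22 m ✓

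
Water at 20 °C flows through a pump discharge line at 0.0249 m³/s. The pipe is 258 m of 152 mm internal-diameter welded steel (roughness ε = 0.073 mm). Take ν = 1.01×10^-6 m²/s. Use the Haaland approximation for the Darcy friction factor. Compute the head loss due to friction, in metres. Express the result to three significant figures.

V = 4Q/(πD²) = 4·0.0249/(π·0.152²) = 1.372 m/s
Re = VD/ν = 1.372·0.152/1.01×10^-6 = 2.07×10^5 → turbulent
ε/D = 0.073/152 = 4.80×10^-4
Haaland: f = 0.01848
h_f = f(L/D)V²/(2g) = 0.01848·(258/0.152)·1.372²/(2·9.81) = 3.011 m

h_f ≈ 3.01 m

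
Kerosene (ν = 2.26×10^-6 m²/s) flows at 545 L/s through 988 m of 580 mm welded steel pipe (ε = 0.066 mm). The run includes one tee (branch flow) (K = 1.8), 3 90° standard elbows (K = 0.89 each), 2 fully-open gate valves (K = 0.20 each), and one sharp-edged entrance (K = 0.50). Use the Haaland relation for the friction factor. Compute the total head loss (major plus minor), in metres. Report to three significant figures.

V = 4Q/(πD²) = 2.063 m/s; V²/2g = 0.2169 m
Re = 5.29×10^5, ε/D = 1.14×10^-4 → f = 0.01433 (Haaland)
Major: h_f = f(L/D)·V²/2g = 0.01433·1703·0.2169 = 5.293 m
Minor: ΣK = 5.37; h_m = ΣK·V²/2g = 1.165 m
Total H_L = 5.293 + 1.165 = 6.458 m

H_L ≈ 6.46 m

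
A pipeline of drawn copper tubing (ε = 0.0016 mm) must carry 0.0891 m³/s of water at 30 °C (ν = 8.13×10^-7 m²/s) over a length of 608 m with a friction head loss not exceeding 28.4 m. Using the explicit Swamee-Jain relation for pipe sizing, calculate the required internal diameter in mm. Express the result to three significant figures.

D ≈ 179 mm

Swamee-Jain (Type III): D = 0.66·[ε^1.25·(LQ²/(gh_f))^4.75 + ν·Q^9.4·(L/(gh_f))^5.2]^0.04
LQ²/(gh_f) = 0.01732; L/(gh_f) = 2.182
Term 1 = ε^1.25·(…)^4.75 = 2.45×10^-16; Term 2 = ν·Q^9.4·(…)^5.2 = 6.33×10^-15
D = 0.66·(2.45×10^-16 + 6.33×10^-15)^0.04 = 0.1788 m = 179 mm
Check: V = 3.55 m/s, Re = 7.81×10^5, f = 0.01230, h_f = 26.9 m ≈ 28.4 m ✓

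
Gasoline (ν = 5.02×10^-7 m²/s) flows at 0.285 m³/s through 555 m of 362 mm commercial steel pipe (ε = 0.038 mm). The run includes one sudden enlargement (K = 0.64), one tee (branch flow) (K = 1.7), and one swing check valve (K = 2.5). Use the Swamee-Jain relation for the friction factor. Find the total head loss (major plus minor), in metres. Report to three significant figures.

V = 4Q/(πD²) = 2.769 m/s; V²/2g = 0.3908 m
Re = 2.00×10^6, ε/D = 1.05×10^-4 → f = 0.01297 (Swamee-Jain)
Major: h_f = f(L/D)·V²/2g = 0.01297·1533·0.3908 = 7.769 m
Minor: ΣK = 4.84; h_m = ΣK·V²/2g = 1.892 m
Total H_L = 7.769 + 1.892 = 9.660 m

H_L ≈ 9.66 m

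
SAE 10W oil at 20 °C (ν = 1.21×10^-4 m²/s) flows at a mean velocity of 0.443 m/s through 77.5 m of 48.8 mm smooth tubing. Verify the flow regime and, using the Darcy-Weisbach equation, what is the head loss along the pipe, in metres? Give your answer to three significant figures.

Re = VD/ν = 0.443·0.04880/1.21×10^-4 = 179 → laminar (Re < 2300)
f = 64/Re = 0.3582
h_f = f(L/D)V²/(2g) = 0.3582·(77.5/0.04880)·0.443²/(2·9.81) = 5.690 m

h_f ≈ 5.69 m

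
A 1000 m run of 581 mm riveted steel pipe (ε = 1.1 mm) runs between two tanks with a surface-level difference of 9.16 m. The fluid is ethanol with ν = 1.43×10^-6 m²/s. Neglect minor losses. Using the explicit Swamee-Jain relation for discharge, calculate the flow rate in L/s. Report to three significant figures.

Q ≈ 561 L/s

Swamee-Jain (Type II): Q = -0.965·√(gD⁵h_f/L)·ln[ε/(3.7D) + √(3.17ν²L/(gD³h_f))]
√(gD⁵h_f/L) = √(9.81·0.581⁵·9.16/1000) = 0.07713
ε/(3.7D) = 5.12×10^-4; √(3.17ν²L/(gD³h_f)) = 1.92×10^-5
Q = -0.965·0.07713·ln(5.309×10^-4) = 0.5613 m³/s
Check: V = 2.12 m/s, Re = 8.60×10^5, f = 0.02339, h_f = 9.20 m ≈ 9.16 m ✓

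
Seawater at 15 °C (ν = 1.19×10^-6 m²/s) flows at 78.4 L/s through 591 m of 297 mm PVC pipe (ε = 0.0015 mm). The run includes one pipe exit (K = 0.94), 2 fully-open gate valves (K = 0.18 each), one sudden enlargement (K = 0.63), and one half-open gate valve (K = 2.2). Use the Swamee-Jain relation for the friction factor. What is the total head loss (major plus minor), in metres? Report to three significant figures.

V = 4Q/(πD²) = 1.132 m/s; V²/2g = 0.06527 m
Re = 2.82×10^5, ε/D = 5.05×10^-6 → f = 0.01460 (Swamee-Jain)
Major: h_f = f(L/D)·V²/2g = 0.01460·1990·0.06527 = 1.896 m
Minor: ΣK = 4.13; h_m = ΣK·V²/2g = 0.2696 m
Total H_L = 1.896 + 0.2696 = 2.165 m

H_L ≈ 2.17 m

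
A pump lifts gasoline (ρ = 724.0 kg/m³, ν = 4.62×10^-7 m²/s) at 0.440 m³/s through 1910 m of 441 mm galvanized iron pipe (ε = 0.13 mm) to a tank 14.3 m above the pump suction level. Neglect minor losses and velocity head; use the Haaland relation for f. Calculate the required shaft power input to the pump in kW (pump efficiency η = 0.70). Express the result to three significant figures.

P_shaft ≈ 188 kW

V = 4Q/(πD²) = 2.881 m/s; Re = 2.75×10^6; ε/D = 2.95×10^-4; f = 0.01516
h_f = f(L/D)V²/2g = 27.76 m
Total head H = z + h_f = 14.3 + 27.76 = 42.06 m
P_hyd = ρgQH = 724.0·9.81·0.440·42.06 = 131.5 kW
P_shaft = P_hyd/η = 131.5/0.70 = 187.8 kW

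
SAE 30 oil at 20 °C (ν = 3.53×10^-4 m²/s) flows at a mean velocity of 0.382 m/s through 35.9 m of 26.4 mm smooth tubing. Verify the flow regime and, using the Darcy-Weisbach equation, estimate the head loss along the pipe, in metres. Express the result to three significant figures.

Re = VD/ν = 0.382·0.02640/3.53×10^-4 = 28.6 → laminar (Re < 2300)
f = 64/Re = 2.240
h_f = f(L/D)V²/(2g) = 2.240·(35.9/0.02640)·0.382²/(2·9.81) = 22.66 m

h_f ≈ 22.7 m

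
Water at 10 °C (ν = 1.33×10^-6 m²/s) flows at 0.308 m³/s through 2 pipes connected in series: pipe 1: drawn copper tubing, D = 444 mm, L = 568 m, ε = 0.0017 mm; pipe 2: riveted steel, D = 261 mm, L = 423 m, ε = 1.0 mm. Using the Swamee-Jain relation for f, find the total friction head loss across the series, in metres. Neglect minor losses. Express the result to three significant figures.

Pipe 1: V = 1.989 m/s, Re = 6.64×10^5, ε/D = 3.83×10^-6, f = 0.01252, h_1 = f(L/D)V²/2g = 3.232 m
Pipe 2: V = 5.757 m/s, Re = 1.13×10^6, ε/D = 0.00383, f = 0.02822, h_2 = f(L/D)V²/2g = 77.26 m
Series → Q common, losses add: H = Σh = 80.49 m

H ≈ 80.5 m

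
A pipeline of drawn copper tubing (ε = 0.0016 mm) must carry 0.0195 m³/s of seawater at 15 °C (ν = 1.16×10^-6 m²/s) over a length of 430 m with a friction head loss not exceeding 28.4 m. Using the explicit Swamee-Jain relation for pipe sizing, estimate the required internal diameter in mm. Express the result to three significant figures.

Swamee-Jain (Type III): D = 0.66·[ε^1.25·(LQ²/(gh_f))^4.75 + ν·Q^9.4·(L/(gh_f))^5.2]^0.04
LQ²/(gh_f) = 5.869×10^-4; L/(gh_f) = 1.543
Term 1 = ε^1.25·(…)^4.75 = 2.55×10^-23; Term 2 = ν·Q^9.4·(…)^5.2 = 9.35×10^-22
D = 0.66·(2.55×10^-23 + 9.35×10^-22)^0.04 = 0.09525 m = 95.2 mm
Check: V = 2.74 m/s, Re = 2.25×10^5, f = 0.01535, h_f = 26.5 m ≈ 28.4 m ✓

D ≈ 95.2 mm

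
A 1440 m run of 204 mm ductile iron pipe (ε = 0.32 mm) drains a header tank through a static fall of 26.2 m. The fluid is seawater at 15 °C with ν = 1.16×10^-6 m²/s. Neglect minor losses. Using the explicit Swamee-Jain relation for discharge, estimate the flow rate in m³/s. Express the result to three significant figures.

Q ≈ 0.0586 m³/s

Swamee-Jain (Type II): Q = -0.965·√(gD⁵h_f/L)·ln[ε/(3.7D) + √(3.17ν²L/(gD³h_f))]
√(gD⁵h_f/L) = √(9.81·0.204⁵·26.2/1440) = 0.007941
ε/(3.7D) = 4.24×10^-4; √(3.17ν²L/(gD³h_f)) = 5.31×10^-5
Q = -0.965·0.007941·ln(4.770×10^-4) = 0.05861 m³/s
Check: V = 1.79 m/s, Re = 3.15×10^5, f = 0.02280, h_f = 26.4 m ≈ 26.2 m ✓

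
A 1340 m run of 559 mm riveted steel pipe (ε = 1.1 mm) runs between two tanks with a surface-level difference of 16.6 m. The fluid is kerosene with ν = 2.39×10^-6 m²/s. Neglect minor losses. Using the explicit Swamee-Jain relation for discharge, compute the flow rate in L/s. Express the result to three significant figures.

Q ≈ 588 L/s

Swamee-Jain (Type II): Q = -0.965·√(gD⁵h_f/L)·ln[ε/(3.7D) + √(3.17ν²L/(gD³h_f))]
√(gD⁵h_f/L) = √(9.81·0.559⁵·16.6/1340) = 0.08145
ε/(3.7D) = 5.32×10^-4; √(3.17ν²L/(gD³h_f)) = 2.92×10^-5
Q = -0.965·0.08145·ln(5.610×10^-4) = 0.5883 m³/s
Check: V = 2.40 m/s, Re = 5.61×10^5, f = 0.02376, h_f = 16.7 m ≈ 16.6 m ✓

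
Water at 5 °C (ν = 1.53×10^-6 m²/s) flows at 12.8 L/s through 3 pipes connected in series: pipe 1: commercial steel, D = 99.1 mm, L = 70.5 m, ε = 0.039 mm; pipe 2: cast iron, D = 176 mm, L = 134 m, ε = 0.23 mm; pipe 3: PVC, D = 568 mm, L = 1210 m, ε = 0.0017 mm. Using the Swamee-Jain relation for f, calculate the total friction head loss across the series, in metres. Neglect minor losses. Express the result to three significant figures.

Pipe 1: V = 1.659 m/s, Re = 1.07×10^5, ε/D = 3.94×10^-4, f = 0.01974, h_1 = f(L/D)V²/2g = 1.972 m
Pipe 2: V = 0.5261 m/s, Re = 6.05×10^4, ε/D = 0.00131, f = 0.02449, h_2 = f(L/D)V²/2g = 0.2631 m
Pipe 3: V = 0.05052 m/s, Re = 1.88×10^4, ε/D = 2.99×10^-6, f = 0.02624, h_3 = f(L/D)V²/2g = 0.007271 m
Series → Q common, losses add: H = Σh = 2.242 m

H ≈ 2.24 m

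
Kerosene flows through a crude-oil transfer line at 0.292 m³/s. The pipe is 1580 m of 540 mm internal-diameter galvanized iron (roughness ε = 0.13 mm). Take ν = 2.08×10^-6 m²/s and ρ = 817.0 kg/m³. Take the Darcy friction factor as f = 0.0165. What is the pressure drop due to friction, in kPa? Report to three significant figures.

V = 4Q/(πD²) = 4·0.292/(π·0.540²) = 1.275 m/s
h_f = f(L/D)V²/(2g) = 0.01650·(1580/0.540)·1.275²/(2·9.81) = 4.000 m
Δp = ρg·h_f = 817.0·9.81·4.000 = 32.06 kPa

Δp ≈ 32.1 kPa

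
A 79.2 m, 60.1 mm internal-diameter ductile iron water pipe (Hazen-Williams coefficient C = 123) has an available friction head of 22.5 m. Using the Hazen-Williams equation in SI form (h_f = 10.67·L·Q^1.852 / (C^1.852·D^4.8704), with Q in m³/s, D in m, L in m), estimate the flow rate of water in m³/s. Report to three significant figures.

Rearranging: Q = [h_f·C^1.852·D^4.8704 / (10.67·L)]^(1/1.852)
Q = [22.5·123^1.852·0.0601^4.8704 / (10.67·79.2)]^0.540 = 0.01067 m³/s

Q ≈ 0.0107 m³/s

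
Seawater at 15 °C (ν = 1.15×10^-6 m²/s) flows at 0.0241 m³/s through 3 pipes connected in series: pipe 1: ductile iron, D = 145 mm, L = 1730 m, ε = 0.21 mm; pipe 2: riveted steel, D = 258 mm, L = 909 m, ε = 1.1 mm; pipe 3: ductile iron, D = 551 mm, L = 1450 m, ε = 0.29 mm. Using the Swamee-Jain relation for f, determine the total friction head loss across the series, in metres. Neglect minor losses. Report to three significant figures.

H ≈ 30.8 m

Pipe 1: V = 1.459 m/s, Re = 1.84×10^5, ε/D = 0.00145, f = 0.02290, h_1 = f(L/D)V²/2g = 29.66 m
Pipe 2: V = 0.4610 m/s, Re = 1.03×10^5, ε/D = 0.00426, f = 0.03021, h_2 = f(L/D)V²/2g = 1.153 m
Pipe 3: V = 0.1011 m/s, Re = 4.84×10^4, ε/D = 5.26×10^-4, f = 0.02283, h_3 = f(L/D)V²/2g = 0.03128 m
Series → Q common, losses add: H = Σh = 30.84 m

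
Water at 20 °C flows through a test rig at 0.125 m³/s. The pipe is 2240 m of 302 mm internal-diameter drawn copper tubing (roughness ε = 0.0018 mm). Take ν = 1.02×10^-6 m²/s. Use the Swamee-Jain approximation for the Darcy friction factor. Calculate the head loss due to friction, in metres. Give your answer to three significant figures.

V = 4Q/(πD²) = 4·0.125/(π·0.302²) = 1.745 m/s
Re = VD/ν = 1.745·0.302/1.02×10^-6 = 5.17×10^5 → turbulent
ε/D = 0.0018/302 = 5.96×10^-6
Swamee-Jain: f = 0.01311
h_f = f(L/D)V²/(2g) = 0.01311·(2240/0.302)·1.745²/(2·9.81) = 15.10 m

h_f ≈ 15.1 m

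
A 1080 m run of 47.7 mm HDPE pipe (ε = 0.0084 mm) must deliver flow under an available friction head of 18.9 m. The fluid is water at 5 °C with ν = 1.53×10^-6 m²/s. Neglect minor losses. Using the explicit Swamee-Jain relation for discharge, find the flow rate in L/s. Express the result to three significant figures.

Swamee-Jain (Type II): Q = -0.965·√(gD⁵h_f/L)·ln[ε/(3.7D) + √(3.17ν²L/(gD³h_f))]
√(gD⁵h_f/L) = √(9.81·0.0477⁵·18.9/1080) = 2.059×10^-4
ε/(3.7D) = 4.76×10^-5; √(3.17ν²L/(gD³h_f)) = 6.31×10^-4
Q = -0.965·2.059×10^-4·ln(6.787×10^-4) = 0.001450 m³/s
Check: V = 0.811 m/s, Re = 2.53×10^4, f = 0.02485, h_f = 18.9 m ≈ 18.9 m ✓

Q ≈ 1.45 L/s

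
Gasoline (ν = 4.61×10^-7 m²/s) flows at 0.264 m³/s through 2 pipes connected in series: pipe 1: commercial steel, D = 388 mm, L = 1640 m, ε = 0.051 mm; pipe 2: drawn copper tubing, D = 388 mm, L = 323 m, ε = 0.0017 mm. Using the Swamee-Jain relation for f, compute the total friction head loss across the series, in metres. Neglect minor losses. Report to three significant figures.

H ≈ 16.7 m

Pipe 1: V = 2.233 m/s, Re = 1.88×10^6, ε/D = 1.31×10^-4, f = 0.01343, h_1 = f(L/D)V²/2g = 14.42 m
Pipe 2: V = 2.233 m/s, Re = 1.88×10^6, ε/D = 4.38×10^-6, f = 0.01063, h_2 = f(L/D)V²/2g = 2.248 m
Series → Q common, losses add: H = Σh = 16.67 m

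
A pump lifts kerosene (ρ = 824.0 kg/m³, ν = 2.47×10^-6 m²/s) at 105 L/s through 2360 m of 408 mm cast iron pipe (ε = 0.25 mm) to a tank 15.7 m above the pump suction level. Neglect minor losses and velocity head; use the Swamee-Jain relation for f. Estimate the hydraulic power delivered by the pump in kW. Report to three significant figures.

V = 4Q/(πD²) = 0.8031 m/s; Re = 1.33×10^5; ε/D = 6.13×10^-4; f = 0.02025
h_f = f(L/D)V²/2g = 3.850 m
Total head H = z + h_f = 15.7 + 3.850 = 19.55 m
P_hyd = ρgQH = 824.0·9.81·0.105·19.55 = 16.59 kW

P_hyd ≈ 16.6 kW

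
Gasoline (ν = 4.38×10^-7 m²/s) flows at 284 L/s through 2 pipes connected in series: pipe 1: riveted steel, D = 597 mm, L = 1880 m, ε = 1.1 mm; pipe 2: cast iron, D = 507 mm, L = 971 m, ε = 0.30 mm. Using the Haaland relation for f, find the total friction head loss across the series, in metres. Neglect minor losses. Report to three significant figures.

H ≈ 7.22 m

Pipe 1: V = 1.015 m/s, Re = 1.38×10^6, ε/D = 0.00184, f = 0.02309, h_1 = f(L/D)V²/2g = 3.815 m
Pipe 2: V = 1.407 m/s, Re = 1.63×10^6, ε/D = 5.92×10^-4, f = 0.01763, h_2 = f(L/D)V²/2g = 3.405 m
Series → Q common, losses add: H = Σh = 7.219 m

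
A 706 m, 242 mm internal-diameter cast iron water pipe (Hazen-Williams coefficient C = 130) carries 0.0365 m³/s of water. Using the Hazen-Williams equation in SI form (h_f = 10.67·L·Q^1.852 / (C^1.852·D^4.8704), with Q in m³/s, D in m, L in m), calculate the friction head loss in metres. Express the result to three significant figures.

h_f = 10.67·706·0.0365^1.852 / (130^1.852·0.242^4.8704) = 1.997 m

h_f ≈ 2.00 m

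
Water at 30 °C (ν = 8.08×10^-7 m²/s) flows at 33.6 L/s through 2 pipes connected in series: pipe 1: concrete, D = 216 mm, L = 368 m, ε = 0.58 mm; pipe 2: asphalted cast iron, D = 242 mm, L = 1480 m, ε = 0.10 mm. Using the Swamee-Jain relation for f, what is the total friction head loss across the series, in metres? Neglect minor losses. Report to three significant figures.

H ≈ 4.95 m

Pipe 1: V = 0.9169 m/s, Re = 2.45×10^5, ε/D = 0.00269, f = 0.02613, h_1 = f(L/D)V²/2g = 1.908 m
Pipe 2: V = 0.7305 m/s, Re = 2.19×10^5, ε/D = 4.13×10^-4, f = 0.01830, h_2 = f(L/D)V²/2g = 3.044 m
Series → Q common, losses add: H = Σh = 4.952 m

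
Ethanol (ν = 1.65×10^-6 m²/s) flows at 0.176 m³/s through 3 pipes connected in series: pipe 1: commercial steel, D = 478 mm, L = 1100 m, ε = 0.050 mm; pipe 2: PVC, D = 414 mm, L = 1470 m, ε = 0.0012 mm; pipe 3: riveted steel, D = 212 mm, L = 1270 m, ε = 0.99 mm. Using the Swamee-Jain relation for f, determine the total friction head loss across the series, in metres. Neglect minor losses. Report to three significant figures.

H ≈ 234 m

Pipe 1: V = 0.9808 m/s, Re = 2.84×10^5, ε/D = 1.05×10^-4, f = 0.01560, h_1 = f(L/D)V²/2g = 1.760 m
Pipe 2: V = 1.307 m/s, Re = 3.28×10^5, ε/D = 2.90×10^-6, f = 0.01417, h_2 = f(L/D)V²/2g = 4.384 m
Pipe 3: V = 4.986 m/s, Re = 6.41×10^5, ε/D = 0.00467, f = 0.02999, h_3 = f(L/D)V²/2g = 227.6 m
Series → Q common, losses add: H = Σh = 233.8 m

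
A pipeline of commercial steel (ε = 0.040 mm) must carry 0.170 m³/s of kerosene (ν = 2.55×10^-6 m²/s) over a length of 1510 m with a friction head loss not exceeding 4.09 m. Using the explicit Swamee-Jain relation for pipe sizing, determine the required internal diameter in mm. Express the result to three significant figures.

Swamee-Jain (Type III): D = 0.66·[ε^1.25·(LQ²/(gh_f))^4.75 + ν·Q^9.4·(L/(gh_f))^5.2]^0.04
LQ²/(gh_f) = 1.088; L/(gh_f) = 37.63
Term 1 = ε^1.25·(…)^4.75 = 4.74×10^-6; Term 2 = ν·Q^9.4·(…)^5.2 = 2.32×10^-5
D = 0.66·(4.74×10^-6 + 2.32×10^-5)^0.04 = 0.4339 m = 434 mm
Check: V = 1.15 m/s, Re = 1.96×10^5, f = 0.01639, h_f = 3.84 m ≈ 4.09 m ✓

D ≈ 434 mm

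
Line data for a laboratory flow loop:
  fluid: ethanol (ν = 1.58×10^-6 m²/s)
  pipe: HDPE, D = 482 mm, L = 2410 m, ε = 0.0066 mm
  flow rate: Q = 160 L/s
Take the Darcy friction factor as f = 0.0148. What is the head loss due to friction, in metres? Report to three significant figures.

V = 4Q/(πD²) = 4·0.160/(π·0.482²) = 0.8769 m/s
h_f = f(L/D)V²/(2g) = 0.01480·(2410/0.482)·0.8769²/(2·9.81) = 2.900 m

h_f ≈ 2.90 m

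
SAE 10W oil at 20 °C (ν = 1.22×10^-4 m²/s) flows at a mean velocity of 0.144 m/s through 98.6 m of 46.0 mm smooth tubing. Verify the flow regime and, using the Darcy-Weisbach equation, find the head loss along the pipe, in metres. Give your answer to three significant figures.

Re = VD/ν = 0.144·0.04600/1.22×10^-4 = 54.3 → laminar (Re < 2300)
f = 64/Re = 1.179
h_f = f(L/D)V²/(2g) = 1.179·(98.6/0.04600)·0.144²/(2·9.81) = 2.670 m

h_f ≈ 2.67 m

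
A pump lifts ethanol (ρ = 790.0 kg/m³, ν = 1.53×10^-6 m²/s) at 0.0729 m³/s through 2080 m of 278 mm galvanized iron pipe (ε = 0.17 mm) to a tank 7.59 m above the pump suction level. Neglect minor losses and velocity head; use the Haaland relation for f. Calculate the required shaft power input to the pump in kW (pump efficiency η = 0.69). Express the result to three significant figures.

V = 4Q/(πD²) = 1.201 m/s; Re = 2.18×10^5; ε/D = 6.12×10^-4; f = 0.01908
h_f = f(L/D)V²/2g = 10.49 m
Total head H = z + h_f = 7.59 + 10.49 = 18.08 m
P_hyd = ρgQH = 790.0·9.81·0.0729·18.08 = 10.22 kW
P_shaft = P_hyd/η = 10.22/0.69 = 14.81 kW

P_shaft ≈ 14.8 kW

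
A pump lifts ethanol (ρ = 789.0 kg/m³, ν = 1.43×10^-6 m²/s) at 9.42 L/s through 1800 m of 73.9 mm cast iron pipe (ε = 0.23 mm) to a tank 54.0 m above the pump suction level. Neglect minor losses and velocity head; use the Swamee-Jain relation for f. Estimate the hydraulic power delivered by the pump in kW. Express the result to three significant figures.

V = 4Q/(πD²) = 2.196 m/s; Re = 1.13×10^5; ε/D = 0.00311; f = 0.02780
h_f = f(L/D)V²/2g = 166.5 m
Total head H = z + h_f = 54.0 + 166.5 = 220.5 m
P_hyd = ρgQH = 789.0·9.81·0.00942·220.5 = 16.08 kW

P_hyd ≈ 16.1 kW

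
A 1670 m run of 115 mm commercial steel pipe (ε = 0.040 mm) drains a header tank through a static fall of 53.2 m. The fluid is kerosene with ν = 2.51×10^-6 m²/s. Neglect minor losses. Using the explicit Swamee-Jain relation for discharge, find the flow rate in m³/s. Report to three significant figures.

Q ≈ 0.0196 m³/s

Swamee-Jain (Type II): Q = -0.965·√(gD⁵h_f/L)·ln[ε/(3.7D) + √(3.17ν²L/(gD³h_f))]
√(gD⁵h_f/L) = √(9.81·0.115⁵·53.2/1670) = 0.002507
ε/(3.7D) = 9.40×10^-5; √(3.17ν²L/(gD³h_f)) = 2.05×10^-4
Q = -0.965·0.002507·ln(2.990×10^-4) = 0.01963 m³/s
Check: V = 1.89 m/s, Re = 8.66×10^4, f = 0.02015, h_f = 53.3 m ≈ 53.2 m ✓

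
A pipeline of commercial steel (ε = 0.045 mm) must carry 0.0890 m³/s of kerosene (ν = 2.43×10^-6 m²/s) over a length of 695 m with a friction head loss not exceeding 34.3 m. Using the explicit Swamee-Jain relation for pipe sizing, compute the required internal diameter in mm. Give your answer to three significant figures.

Swamee-Jain (Type III): D = 0.66·[ε^1.25·(LQ²/(gh_f))^4.75 + ν·Q^9.4·(L/(gh_f))^5.2]^0.04
LQ²/(gh_f) = 0.01636; L/(gh_f) = 2.065
Term 1 = ε^1.25·(…)^4.75 = 1.21×10^-14; Term 2 = ν·Q^9.4·(…)^5.2 = 1.41×10^-14
D = 0.66·(1.21×10^-14 + 1.41×10^-14)^0.04 = 0.1889 m = 189 mm
Check: V = 3.18 m/s, Re = 2.47×10^5, f = 0.01696, h_f = 32.1 m ≈ 34.3 m ✓

D ≈ 189 mm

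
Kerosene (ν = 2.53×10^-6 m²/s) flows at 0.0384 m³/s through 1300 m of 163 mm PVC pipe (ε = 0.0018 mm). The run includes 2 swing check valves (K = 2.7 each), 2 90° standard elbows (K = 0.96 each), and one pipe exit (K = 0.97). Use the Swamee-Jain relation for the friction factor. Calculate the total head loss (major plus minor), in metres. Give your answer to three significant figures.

H_L ≈ 25.3 m

V = 4Q/(πD²) = 1.840 m/s; V²/2g = 0.1726 m
Re = 1.19×10^5, ε/D = 1.10×10^-5 → f = 0.01732 (Swamee-Jain)
Major: h_f = f(L/D)·V²/2g = 0.01732·7975·0.1726 = 23.84 m
Minor: ΣK = 8.29; h_m = ΣK·V²/2g = 1.431 m
Total H_L = 23.84 + 1.431 = 25.27 m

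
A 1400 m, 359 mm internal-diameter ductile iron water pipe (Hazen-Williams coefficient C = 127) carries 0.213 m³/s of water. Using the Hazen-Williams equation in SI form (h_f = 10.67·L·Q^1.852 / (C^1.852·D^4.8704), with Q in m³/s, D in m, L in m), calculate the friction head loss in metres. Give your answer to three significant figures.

h_f = 10.67·1400·0.213^1.852 / (127^1.852·0.359^4.8704) = 15.89 m

h_f ≈ 15.9 m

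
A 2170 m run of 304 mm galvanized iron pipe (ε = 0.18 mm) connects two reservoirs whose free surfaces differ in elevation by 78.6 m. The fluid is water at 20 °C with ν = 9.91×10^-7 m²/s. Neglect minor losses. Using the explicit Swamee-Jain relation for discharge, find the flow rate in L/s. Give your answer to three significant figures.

Swamee-Jain (Type II): Q = -0.965·√(gD⁵h_f/L)·ln[ε/(3.7D) + √(3.17ν²L/(gD³h_f))]
√(gD⁵h_f/L) = √(9.81·0.304⁵·78.6/2170) = 0.03037
ε/(3.7D) = 1.60×10^-4; √(3.17ν²L/(gD³h_f)) = 1.77×10^-5
Q = -0.965·0.03037·ln(1.777×10^-4) = 0.2531 m³/s
Check: V = 3.49 m/s, Re = 1.07×10^6, f = 0.01786, h_f = 79.0 m ≈ 78.6 m ✓

Q ≈ 253 L/s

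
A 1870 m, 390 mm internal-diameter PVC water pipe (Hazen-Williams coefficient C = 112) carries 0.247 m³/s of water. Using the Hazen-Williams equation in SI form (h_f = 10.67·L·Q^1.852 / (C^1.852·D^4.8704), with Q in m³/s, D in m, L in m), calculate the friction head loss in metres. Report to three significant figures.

h_f ≈ 23.5 m

h_f = 10.67·1870·0.247^1.852 / (112^1.852·0.390^4.8704) = 23.54 m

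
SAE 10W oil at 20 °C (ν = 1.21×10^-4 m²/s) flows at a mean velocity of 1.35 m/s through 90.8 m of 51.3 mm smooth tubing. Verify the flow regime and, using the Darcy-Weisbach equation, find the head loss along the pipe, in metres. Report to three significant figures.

h_f ≈ 18.4 m

Re = VD/ν = 1.35·0.05130/1.21×10^-4 = 572 → laminar (Re < 2300)
f = 64/Re = 0.1118
h_f = f(L/D)V²/(2g) = 0.1118·(90.8/0.05130)·1.35²/(2·9.81) = 18.38 m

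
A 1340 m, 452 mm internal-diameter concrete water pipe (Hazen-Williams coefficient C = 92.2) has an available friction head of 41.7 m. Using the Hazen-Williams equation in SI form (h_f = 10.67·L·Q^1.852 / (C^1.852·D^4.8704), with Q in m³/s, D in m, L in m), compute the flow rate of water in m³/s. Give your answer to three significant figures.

Q ≈ 0.489 m³/s

Rearranging: Q = [h_f·C^1.852·D^4.8704 / (10.67·L)]^(1/1.852)
Q = [41.7·92.2^1.852·0.452^4.8704 / (10.67·1340)]^0.540 = 0.4886 m³/s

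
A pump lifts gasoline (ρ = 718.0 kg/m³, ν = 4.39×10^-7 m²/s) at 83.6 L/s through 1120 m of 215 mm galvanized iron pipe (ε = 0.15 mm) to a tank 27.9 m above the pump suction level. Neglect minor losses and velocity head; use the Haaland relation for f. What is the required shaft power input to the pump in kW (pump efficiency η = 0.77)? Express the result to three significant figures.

P_shaft ≈ 41.1 kW

V = 4Q/(πD²) = 2.303 m/s; Re = 1.13×10^6; ε/D = 6.98×10^-4; f = 0.01837
h_f = f(L/D)V²/2g = 25.86 m
Total head H = z + h_f = 27.9 + 25.86 = 53.76 m
P_hyd = ρgQH = 718.0·9.81·0.0836·53.76 = 31.65 kW
P_shaft = P_hyd/η = 31.65/0.77 = 41.11 kW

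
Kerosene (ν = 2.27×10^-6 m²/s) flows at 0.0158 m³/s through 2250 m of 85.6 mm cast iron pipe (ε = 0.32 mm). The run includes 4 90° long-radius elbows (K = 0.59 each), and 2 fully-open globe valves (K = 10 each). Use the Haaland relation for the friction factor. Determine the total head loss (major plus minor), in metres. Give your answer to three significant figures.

H_L ≈ 300 m

V = 4Q/(πD²) = 2.745 m/s; V²/2g = 0.3842 m
Re = 1.04×10^5, ε/D = 0.00374 → f = 0.02890 (Haaland)
Major: h_f = f(L/D)·V²/2g = 0.02890·26285·0.3842 = 291.9 m
Minor: ΣK = 22.4; h_m = ΣK·V²/2g = 8.590 m
Total H_L = 291.9 + 8.590 = 300.5 m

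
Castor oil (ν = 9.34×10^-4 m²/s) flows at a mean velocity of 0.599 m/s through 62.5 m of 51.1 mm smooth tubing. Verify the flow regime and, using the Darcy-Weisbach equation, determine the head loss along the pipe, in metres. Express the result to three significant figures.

Re = VD/ν = 0.599·0.05110/9.34×10^-4 = 32.8 → laminar (Re < 2300)
f = 64/Re = 1.953
h_f = f(L/D)V²/(2g) = 1.953·(62.5/0.05110)·0.599²/(2·9.81) = 43.68 m

h_f ≈ 43.7 m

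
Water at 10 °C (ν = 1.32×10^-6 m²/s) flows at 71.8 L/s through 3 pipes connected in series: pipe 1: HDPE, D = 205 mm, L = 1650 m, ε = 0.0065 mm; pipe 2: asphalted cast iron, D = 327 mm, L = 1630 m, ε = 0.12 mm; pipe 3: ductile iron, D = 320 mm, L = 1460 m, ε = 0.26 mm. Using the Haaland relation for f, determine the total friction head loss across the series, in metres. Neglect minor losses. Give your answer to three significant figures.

Pipe 1: V = 2.175 m/s, Re = 3.38×10^5, ε/D = 3.17×10^-5, f = 0.01432, h_1 = f(L/D)V²/2g = 27.80 m
Pipe 2: V = 0.8549 m/s, Re = 2.12×10^5, ε/D = 3.67×10^-4, f = 0.01780, h_2 = f(L/D)V²/2g = 3.306 m
Pipe 3: V = 0.8928 m/s, Re = 2.16×10^5, ε/D = 8.13×10^-4, f = 0.02003, h_3 = f(L/D)V²/2g = 3.713 m
Series → Q common, losses add: H = Σh = 34.82 m

H ≈ 34.8 m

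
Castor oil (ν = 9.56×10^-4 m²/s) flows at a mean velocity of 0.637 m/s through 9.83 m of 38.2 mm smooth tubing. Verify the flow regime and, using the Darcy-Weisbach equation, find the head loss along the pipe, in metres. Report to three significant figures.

Re = VD/ν = 0.637·0.03820/9.56×10^-4 = 25.5 → laminar (Re < 2300)
f = 64/Re = 2.514
h_f = f(L/D)V²/(2g) = 2.514·(9.83/0.03820)·0.637²/(2·9.81) = 13.38 m

h_f ≈ 13.4 m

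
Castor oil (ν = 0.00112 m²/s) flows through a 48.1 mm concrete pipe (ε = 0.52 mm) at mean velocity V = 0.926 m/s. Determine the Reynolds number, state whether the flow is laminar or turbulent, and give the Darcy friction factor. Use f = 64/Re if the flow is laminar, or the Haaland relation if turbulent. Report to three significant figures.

Re = VD/ν = 0.9260·0.0481/0.00112 = 39.8
Re < 2300 → laminar → f = 64/Re = 1.609

Re ≈ 39.8; laminar; f = 64/Re ≈ 1.61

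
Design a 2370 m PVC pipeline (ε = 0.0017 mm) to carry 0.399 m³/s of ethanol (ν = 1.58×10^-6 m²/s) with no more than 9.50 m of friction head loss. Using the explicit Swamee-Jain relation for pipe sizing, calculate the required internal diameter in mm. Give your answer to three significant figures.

D ≈ 537 mm

Swamee-Jain (Type III): D = 0.66·[ε^1.25·(LQ²/(gh_f))^4.75 + ν·Q^9.4·(L/(gh_f))^5.2]^0.04
LQ²/(gh_f) = 4.049; L/(gh_f) = 25.43
Term 1 = ε^1.25·(…)^4.75 = 4.71×10^-5; Term 2 = ν·Q^9.4·(…)^5.2 = 0.00570
D = 0.66·(4.71×10^-5 + 0.00570)^0.04 = 0.5369 m = 537 mm
Check: V = 1.76 m/s, Re = 5.99×10^5, f = 0.01274, h_f = 8.90 m ≈ 9.50 m ✓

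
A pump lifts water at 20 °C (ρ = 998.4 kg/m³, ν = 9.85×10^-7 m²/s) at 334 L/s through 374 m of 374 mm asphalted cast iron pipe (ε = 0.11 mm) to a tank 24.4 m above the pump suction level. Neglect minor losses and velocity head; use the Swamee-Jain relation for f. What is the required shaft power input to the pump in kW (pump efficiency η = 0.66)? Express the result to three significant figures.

P_shaft ≈ 157 kW

V = 4Q/(πD²) = 3.040 m/s; Re = 1.15×10^6; ε/D = 2.94×10^-4; f = 0.01561
h_f = f(L/D)V²/2g = 7.354 m
Total head H = z + h_f = 24.4 + 7.354 = 31.75 m
P_hyd = ρgQH = 998.4·9.81·0.334·31.75 = 103.9 kW
P_shaft = P_hyd/η = 103.9/0.66 = 157.4 kW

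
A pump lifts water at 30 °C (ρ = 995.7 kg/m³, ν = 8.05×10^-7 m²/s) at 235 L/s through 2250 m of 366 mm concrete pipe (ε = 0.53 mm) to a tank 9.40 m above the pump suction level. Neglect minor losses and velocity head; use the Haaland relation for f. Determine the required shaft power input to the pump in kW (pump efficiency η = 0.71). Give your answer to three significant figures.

V = 4Q/(πD²) = 2.234 m/s; Re = 1.02×10^6; ε/D = 0.00145; f = 0.02178
h_f = f(L/D)V²/2g = 34.04 m
Total head H = z + h_f = 9.40 + 34.04 = 43.44 m
P_hyd = ρgQH = 995.7·9.81·0.235·43.44 = 99.72 kW
P_shaft = P_hyd/η = 99.72/0.71 = 140.5 kW

P_shaft ≈ 140 kW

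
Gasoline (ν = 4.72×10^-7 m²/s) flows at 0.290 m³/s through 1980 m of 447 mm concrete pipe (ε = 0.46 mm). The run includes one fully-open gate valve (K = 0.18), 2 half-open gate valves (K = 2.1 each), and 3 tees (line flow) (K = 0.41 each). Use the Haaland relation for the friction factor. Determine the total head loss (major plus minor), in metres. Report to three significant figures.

V = 4Q/(πD²) = 1.848 m/s; V²/2g = 0.1741 m
Re = 1.75×10^6, ε/D = 0.00103 → f = 0.01996 (Haaland)
Major: h_f = f(L/D)·V²/2g = 0.01996·4430·0.1741 = 15.39 m
Minor: ΣK = 5.61; h_m = ΣK·V²/2g = 0.9764 m
Total H_L = 15.39 + 0.9764 = 16.37 m

H_L ≈ 16.4 m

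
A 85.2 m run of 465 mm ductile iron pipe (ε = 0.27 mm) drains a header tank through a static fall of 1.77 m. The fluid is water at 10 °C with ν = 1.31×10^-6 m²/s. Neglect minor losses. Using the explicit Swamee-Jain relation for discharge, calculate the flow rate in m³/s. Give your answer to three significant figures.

Swamee-Jain (Type II): Q = -0.965·√(gD⁵h_f/L)·ln[ε/(3.7D) + √(3.17ν²L/(gD³h_f))]
√(gD⁵h_f/L) = √(9.81·0.465⁵·1.77/85.2) = 0.06656
ε/(3.7D) = 1.57×10^-4; √(3.17ν²L/(gD³h_f)) = 1.63×10^-5
Q = -0.965·0.06656·ln(1.732×10^-4) = 0.5563 m³/s
Check: V = 3.28 m/s, Re = 1.16×10^6, f = 0.01776, h_f = 1.78 m ≈ 1.77 m ✓

Q ≈ 0.556 m³/s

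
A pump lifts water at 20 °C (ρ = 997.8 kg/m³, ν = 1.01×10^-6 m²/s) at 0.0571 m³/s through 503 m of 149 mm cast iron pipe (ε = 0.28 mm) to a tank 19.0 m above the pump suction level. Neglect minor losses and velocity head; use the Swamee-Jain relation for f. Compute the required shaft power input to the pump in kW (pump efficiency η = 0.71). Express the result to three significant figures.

P_shaft ≈ 49.2 kW

V = 4Q/(πD²) = 3.275 m/s; Re = 4.83×10^5; ε/D = 0.00188; f = 0.02355
h_f = f(L/D)V²/2g = 43.45 m
Total head H = z + h_f = 19.0 + 43.45 = 62.45 m
P_hyd = ρgQH = 997.8·9.81·0.0571·62.45 = 34.91 kW
P_shaft = P_hyd/η = 34.91/0.71 = 49.16 kW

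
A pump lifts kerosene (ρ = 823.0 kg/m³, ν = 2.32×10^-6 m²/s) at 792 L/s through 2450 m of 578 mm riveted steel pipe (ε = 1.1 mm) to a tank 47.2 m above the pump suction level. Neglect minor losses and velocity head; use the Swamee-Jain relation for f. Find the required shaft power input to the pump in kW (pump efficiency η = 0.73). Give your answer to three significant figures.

V = 4Q/(πD²) = 3.018 m/s; Re = 7.52×10^5; ε/D = 0.00190; f = 0.02346
h_f = f(L/D)V²/2g = 46.18 m
Total head H = z + h_f = 47.2 + 46.18 = 93.38 m
P_hyd = ρgQH = 823.0·9.81·0.792·93.38 = 597.1 kW
P_shaft = P_hyd/η = 597.1/0.73 = 817.9 kW

P_shaft ≈ 818 kW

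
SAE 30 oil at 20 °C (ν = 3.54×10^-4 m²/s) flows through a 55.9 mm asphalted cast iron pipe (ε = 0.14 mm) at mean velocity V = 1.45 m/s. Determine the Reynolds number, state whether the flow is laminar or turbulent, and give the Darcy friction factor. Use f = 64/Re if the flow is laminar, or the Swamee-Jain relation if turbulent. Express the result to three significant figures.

Re ≈ 229; laminar; f = 64/Re ≈ 0.280

Re = VD/ν = 1.450·0.0559/3.54×10^-4 = 229
Re < 2300 → laminar → f = 64/Re = 0.2795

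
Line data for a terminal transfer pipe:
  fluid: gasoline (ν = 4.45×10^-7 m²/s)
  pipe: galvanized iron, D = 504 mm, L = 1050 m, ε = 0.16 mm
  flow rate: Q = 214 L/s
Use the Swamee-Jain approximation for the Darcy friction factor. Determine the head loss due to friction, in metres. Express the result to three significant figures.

V = 4Q/(πD²) = 4·0.214/(π·0.504²) = 1.073 m/s
Re = VD/ν = 1.073·0.504/4.45×10^-7 = 1.21×10^6 → turbulent
ε/D = 0.16/504 = 3.17×10^-4
Swamee-Jain: f = 0.01579
h_f = f(L/D)V²/(2g) = 0.01579·(1050/0.504)·1.073²/(2·9.81) = 1.929 m

h_f ≈ 1.93 m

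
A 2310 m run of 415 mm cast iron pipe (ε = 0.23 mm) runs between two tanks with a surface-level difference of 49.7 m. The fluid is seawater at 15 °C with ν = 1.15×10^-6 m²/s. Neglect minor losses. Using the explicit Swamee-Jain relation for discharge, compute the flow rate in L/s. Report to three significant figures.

Q ≈ 428 L/s

Swamee-Jain (Type II): Q = -0.965·√(gD⁵h_f/L)·ln[ε/(3.7D) + √(3.17ν²L/(gD³h_f))]
√(gD⁵h_f/L) = √(9.81·0.415⁵·49.7/2310) = 0.05097
ε/(3.7D) = 1.50×10^-4; √(3.17ν²L/(gD³h_f)) = 1.67×10^-5
Q = -0.965·0.05097·ln(1.665×10^-4) = 0.4280 m³/s
Check: V = 3.16 m/s, Re = 1.14×10^6, f = 0.01760, h_f = 50.0 m ≈ 49.7 m ✓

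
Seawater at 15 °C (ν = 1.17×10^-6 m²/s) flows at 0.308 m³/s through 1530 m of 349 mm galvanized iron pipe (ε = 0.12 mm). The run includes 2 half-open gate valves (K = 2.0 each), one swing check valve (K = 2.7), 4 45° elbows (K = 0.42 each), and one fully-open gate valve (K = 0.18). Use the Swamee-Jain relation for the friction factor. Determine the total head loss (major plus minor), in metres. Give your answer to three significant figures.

H_L ≈ 42.0 m

V = 4Q/(πD²) = 3.220 m/s; V²/2g = 0.5283 m
Re = 9.60×10^5, ε/D = 3.44×10^-4 → f = 0.01616 (Swamee-Jain)
Major: h_f = f(L/D)·V²/2g = 0.01616·4384·0.5283 = 37.43 m
Minor: ΣK = 8.56; h_m = ΣK·V²/2g = 4.523 m
Total H_L = 37.43 + 4.523 = 41.95 m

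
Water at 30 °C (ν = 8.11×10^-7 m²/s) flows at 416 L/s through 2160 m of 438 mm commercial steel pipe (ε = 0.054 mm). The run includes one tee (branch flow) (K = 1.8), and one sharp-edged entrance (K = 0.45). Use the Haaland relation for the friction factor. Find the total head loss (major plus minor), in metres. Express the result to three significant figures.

V = 4Q/(πD²) = 2.761 m/s; V²/2g = 0.3885 m
Re = 1.49×10^6, ε/D = 1.23×10^-4 → f = 0.01332 (Haaland)
Major: h_f = f(L/D)·V²/2g = 0.01332·4932·0.3885 = 25.52 m
Minor: ΣK = 2.25; h_m = ΣK·V²/2g = 0.8742 m
Total H_L = 25.52 + 0.8742 = 26.39 m

H_L ≈ 26.4 m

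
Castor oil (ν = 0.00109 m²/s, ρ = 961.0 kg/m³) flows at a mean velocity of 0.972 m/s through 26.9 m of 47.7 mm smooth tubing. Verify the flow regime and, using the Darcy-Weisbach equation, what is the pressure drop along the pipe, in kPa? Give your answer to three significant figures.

Δp ≈ 385 kPa

Re = VD/ν = 0.972·0.04770/0.00109 = 42.5 → laminar (Re < 2300)
f = 64/Re = 1.505
h_f = f(L/D)V²/(2g) = 1.505·(26.9/0.04770)·0.972²/(2·9.81) = 40.86 m
Δp = ρg·h_f = 961.0·9.81·40.86 = 385.2 kPa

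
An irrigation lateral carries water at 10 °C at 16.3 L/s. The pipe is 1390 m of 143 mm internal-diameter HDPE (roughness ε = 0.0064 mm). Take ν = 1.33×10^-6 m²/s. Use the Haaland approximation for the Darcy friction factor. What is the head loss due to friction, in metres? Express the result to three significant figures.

h_f ≈ 9.03 m

V = 4Q/(πD²) = 4·0.0163/(π·0.143²) = 1.015 m/s
Re = VD/ν = 1.015·0.143/1.33×10^-6 = 1.09×10^5 → turbulent
ε/D = 0.0064/143 = 4.48×10^-5
Haaland: f = 0.01770
h_f = f(L/D)V²/(2g) = 0.01770·(1390/0.143)·1.015²/(2·9.81) = 9.033 m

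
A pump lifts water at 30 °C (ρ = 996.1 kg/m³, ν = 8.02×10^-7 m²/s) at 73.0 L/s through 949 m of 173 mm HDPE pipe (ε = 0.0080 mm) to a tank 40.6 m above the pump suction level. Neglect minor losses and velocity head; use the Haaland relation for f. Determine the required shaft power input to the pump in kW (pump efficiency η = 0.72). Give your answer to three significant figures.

V = 4Q/(πD²) = 3.106 m/s; Re = 6.70×10^5; ε/D = 4.62×10^-5; f = 0.01309
h_f = f(L/D)V²/2g = 35.28 m
Total head H = z + h_f = 40.6 + 35.28 = 75.88 m
P_hyd = ρgQH = 996.1·9.81·0.0730·75.88 = 54.13 kW
P_shaft = P_hyd/η = 54.13/0.72 = 75.18 kW

P_shaft ≈ 75.2 kW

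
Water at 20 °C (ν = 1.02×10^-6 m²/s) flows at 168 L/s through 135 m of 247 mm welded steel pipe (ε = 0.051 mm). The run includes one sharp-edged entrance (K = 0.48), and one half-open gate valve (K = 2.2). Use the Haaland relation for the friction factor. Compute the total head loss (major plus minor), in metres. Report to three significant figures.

V = 4Q/(πD²) = 3.506 m/s; V²/2g = 0.6265 m
Re = 8.49×10^5, ε/D = 2.06×10^-4 → f = 0.01480 (Haaland)
Major: h_f = f(L/D)·V²/2g = 0.01480·546.6·0.6265 = 5.068 m
Minor: ΣK = 2.68; h_m = ΣK·V²/2g = 1.679 m
Total H_L = 5.068 + 1.679 = 6.747 m

H_L ≈ 6.75 m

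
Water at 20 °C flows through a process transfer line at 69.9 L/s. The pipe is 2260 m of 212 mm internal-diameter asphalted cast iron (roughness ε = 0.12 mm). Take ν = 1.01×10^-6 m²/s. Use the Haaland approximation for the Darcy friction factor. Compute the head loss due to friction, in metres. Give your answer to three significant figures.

V = 4Q/(πD²) = 4·0.0699/(π·0.212²) = 1.980 m/s
Re = VD/ν = 1.980·0.212/1.01×10^-6 = 4.16×10^5 → turbulent
ε/D = 0.12/212 = 5.66×10^-4
Haaland: f = 0.01813
h_f = f(L/D)V²/(2g) = 0.01813·(2260/0.212)·1.980²/(2·9.81) = 38.63 m

h_f ≈ 38.6 m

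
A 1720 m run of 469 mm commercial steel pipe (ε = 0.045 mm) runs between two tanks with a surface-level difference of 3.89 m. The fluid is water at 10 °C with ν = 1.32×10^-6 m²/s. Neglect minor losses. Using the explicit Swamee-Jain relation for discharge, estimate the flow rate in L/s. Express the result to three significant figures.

Swamee-Jain (Type II): Q = -0.965·√(gD⁵h_f/L)·ln[ε/(3.7D) + √(3.17ν²L/(gD³h_f))]
√(gD⁵h_f/L) = √(9.81·0.469⁵·3.89/1720) = 0.02244
ε/(3.7D) = 2.59×10^-5; √(3.17ν²L/(gD³h_f)) = 4.91×10^-5
Q = -0.965·0.02244·ln(7.506×10^-5) = 0.2056 m³/s
Check: V = 1.19 m/s, Re = 4.23×10^5, f = 0.01471, h_f = 3.90 m ≈ 3.89 m ✓

Q ≈ 206 L/s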